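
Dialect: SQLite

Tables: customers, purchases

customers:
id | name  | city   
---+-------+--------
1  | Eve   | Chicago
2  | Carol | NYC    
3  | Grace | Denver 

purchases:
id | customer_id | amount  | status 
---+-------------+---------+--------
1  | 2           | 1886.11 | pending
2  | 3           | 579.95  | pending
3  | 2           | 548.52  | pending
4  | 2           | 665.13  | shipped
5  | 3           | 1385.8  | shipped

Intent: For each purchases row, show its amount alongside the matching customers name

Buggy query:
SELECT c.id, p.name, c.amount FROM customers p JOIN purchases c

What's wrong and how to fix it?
Bug: JOIN with no ON clause produces a cartesian product; every purchases row pairs with every customers row

Fix: Specify the join condition linking the foreign key to the parent id

Corrected query:
SELECT c.id, p.name, c.amount FROM customers p JOIN purchases c ON c.customer_id = p.id

Result:
id | name  | amount 
---+-------+--------
1  | Carol | 1886.11
2  | Grace | 579.95 
3  | Carol | 548.52 
4  | Carol | 665.13 
5  | Grace | 1385.8 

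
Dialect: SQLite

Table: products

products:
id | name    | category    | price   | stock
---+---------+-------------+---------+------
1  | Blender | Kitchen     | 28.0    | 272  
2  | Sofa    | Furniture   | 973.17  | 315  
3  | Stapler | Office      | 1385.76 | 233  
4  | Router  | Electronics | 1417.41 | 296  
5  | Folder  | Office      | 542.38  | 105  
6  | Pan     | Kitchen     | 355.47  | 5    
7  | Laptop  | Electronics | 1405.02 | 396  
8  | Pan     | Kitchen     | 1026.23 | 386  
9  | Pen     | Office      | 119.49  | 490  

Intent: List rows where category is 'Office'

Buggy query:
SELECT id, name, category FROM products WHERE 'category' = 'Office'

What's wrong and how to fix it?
Bug: 'category' in single quotes is a string literal, not the column; the comparison is literal-vs-literal and never true

Fix: Reference the column as category without single quotes

Corrected query:
SELECT id, name, category FROM products WHERE category = 'Office'

Result:
id | name    | category
---+---------+---------
3  | Stapler | Office  
5  | Folder  | Office  
9  | Pen     | Office  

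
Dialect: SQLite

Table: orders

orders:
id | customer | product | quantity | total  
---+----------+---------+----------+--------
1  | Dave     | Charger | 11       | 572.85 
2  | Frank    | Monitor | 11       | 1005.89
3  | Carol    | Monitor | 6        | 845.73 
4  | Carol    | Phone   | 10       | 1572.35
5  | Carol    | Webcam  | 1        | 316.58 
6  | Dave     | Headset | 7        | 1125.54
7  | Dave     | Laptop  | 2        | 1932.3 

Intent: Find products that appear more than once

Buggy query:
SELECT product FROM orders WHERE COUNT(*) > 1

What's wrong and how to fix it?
Bug: WHERE can't reference COUNT(*); aggregates are computed after WHERE

Fix: Group first, then use HAVING for the count condition

Corrected query:
SELECT product FROM orders GROUP BY product HAVING COUNT(*) > 1

Result:
product
-------
Monitor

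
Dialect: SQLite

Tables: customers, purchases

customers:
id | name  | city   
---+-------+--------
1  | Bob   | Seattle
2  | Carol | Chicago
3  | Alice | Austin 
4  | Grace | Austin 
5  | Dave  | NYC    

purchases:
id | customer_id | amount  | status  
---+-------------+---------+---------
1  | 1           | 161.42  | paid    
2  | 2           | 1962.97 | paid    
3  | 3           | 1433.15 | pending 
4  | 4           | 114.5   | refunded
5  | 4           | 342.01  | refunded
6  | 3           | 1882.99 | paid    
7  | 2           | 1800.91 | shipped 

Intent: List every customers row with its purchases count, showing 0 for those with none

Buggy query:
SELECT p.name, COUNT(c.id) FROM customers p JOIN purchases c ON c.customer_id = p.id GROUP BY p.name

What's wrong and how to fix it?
Bug: An inner join excludes parents with zero children

Fix: Switch to LEFT JOIN to retain unmatched parent rows

Corrected query:
SELECT p.name, COUNT(c.id) FROM customers p LEFT JOIN purchases c ON c.customer_id = p.id GROUP BY p.name

Result:
name  | COUNT(c.id)
------+------------
Alice | 2          
Bob   | 1          
Carol | 2          
Dave  | 0          
Grace | 2          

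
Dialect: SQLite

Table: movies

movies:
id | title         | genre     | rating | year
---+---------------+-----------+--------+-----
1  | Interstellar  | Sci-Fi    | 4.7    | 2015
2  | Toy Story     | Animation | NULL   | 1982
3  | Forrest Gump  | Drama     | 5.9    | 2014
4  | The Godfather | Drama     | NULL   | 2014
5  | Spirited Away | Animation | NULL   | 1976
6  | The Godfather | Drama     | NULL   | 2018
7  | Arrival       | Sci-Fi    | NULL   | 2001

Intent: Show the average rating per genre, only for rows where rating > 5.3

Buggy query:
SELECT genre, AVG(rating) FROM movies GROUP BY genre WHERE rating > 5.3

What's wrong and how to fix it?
Bug: WHERE cannot follow GROUP BY

Fix: Place WHERE between FROM and GROUP BY

Corrected query:
SELECT genre, AVG(rating) FROM movies WHERE rating > 5.3 GROUP BY genre

Result:
genre | AVG(rating)
------+------------
Drama | 5.9        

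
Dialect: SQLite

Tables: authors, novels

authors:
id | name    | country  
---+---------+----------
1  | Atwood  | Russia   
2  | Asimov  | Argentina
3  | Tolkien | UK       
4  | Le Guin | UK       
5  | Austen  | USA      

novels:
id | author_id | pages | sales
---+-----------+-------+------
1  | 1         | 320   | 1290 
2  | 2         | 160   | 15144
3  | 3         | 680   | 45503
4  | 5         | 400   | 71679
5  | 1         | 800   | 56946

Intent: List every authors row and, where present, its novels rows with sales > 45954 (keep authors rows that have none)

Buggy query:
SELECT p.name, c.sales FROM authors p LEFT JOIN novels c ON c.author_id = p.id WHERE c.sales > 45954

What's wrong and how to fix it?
Bug: A WHERE condition on the right-hand table after LEFT JOIN drops unmatched parents

Fix: Move the right-table condition into the ON clause so unmatched parents are kept

Corrected query:
SELECT p.name, c.sales FROM authors p LEFT JOIN novels c ON c.author_id = p.id AND c.sales > 45954

Result:
name    | sales
--------+------
Atwood  | 56946
Asimov  | NULL 
Tolkien | NULL 
Le Guin | NULL 
Austen  | 71679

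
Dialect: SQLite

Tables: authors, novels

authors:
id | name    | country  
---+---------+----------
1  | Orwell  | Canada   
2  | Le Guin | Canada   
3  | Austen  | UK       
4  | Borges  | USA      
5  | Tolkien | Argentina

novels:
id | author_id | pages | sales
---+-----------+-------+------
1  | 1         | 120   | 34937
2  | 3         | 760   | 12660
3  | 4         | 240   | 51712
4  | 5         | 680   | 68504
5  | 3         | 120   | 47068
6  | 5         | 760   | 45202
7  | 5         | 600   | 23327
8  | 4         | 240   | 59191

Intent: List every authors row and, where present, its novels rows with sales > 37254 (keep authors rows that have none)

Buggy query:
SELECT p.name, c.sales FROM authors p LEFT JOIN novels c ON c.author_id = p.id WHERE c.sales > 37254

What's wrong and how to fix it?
Bug: Filtering c.sales in WHERE discards the NULL rows produced by LEFT JOIN, turning it into an inner join

Fix: Put 'c.sales > 37254' in the JOIN's ON clause instead of WHERE

Corrected query:
SELECT p.name, c.sales FROM authors p LEFT JOIN novels c ON c.author_id = p.id AND c.sales > 37254

Result:
name    | sales
--------+------
Orwell  | NULL 
Le Guin | NULL 
Austen  | 47068
Borges  | 51712
Borges  | 59191
Tolkien | 45202
Tolkien | 68504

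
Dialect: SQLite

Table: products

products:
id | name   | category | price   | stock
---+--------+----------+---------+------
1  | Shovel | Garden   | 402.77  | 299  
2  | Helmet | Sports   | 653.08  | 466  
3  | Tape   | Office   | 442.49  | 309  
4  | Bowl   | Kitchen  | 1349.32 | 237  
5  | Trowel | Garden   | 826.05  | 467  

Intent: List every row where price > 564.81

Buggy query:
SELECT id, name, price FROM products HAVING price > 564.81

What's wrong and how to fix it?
Bug: HAVING filters the output of aggregation, but this query has no GROUP BY and no aggregate functions, so SQLite rejects it (HAVING clause on a non-aggregate query); the condition here is per row

Fix: Use WHERE for row-level filtering

Corrected query:
SELECT id, name, price FROM products WHERE price > 564.81

Result:
id | name   | price  
---+--------+--------
2  | Helmet | 653.08 
4  | Bowl   | 1349.32
5  | Trowel | 826.05 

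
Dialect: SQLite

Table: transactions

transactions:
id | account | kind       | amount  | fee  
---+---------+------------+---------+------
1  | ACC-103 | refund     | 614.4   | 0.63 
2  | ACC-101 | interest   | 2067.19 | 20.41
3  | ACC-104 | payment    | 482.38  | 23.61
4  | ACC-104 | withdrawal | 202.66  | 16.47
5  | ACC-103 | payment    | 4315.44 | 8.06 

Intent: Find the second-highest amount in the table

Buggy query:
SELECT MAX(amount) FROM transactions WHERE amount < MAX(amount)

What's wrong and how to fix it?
Bug: The inner MAX is an aggregate inside WHERE, which is not allowed

Fix: Put the inner MAX in a scalar subquery

Corrected query:
SELECT MAX(amount) FROM transactions WHERE amount < (SELECT MAX(amount) FROM transactions)

Result:
MAX(amount)
-----------
2067.19    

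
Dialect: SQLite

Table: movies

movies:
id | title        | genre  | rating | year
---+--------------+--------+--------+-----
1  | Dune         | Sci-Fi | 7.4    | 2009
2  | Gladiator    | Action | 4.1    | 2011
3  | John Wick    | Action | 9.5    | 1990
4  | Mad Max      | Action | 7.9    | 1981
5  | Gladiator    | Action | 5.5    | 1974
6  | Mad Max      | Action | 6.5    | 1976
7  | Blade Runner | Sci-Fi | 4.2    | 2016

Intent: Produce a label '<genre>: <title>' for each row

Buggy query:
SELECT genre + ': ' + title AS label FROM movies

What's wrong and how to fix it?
Bug: '+' is numeric addition; on text columns SQLite converts them to 0 instead of concatenating

Fix: Use the || operator for string concatenation

Corrected query:
SELECT genre || ': ' || title AS label FROM movies

Result:
label               
--------------------
Sci-Fi: Dune        
Action: Gladiator   
Action: John Wick   
Action: Mad Max     
Action: Gladiator   
Action: Mad Max     
Sci-Fi: Blade Runner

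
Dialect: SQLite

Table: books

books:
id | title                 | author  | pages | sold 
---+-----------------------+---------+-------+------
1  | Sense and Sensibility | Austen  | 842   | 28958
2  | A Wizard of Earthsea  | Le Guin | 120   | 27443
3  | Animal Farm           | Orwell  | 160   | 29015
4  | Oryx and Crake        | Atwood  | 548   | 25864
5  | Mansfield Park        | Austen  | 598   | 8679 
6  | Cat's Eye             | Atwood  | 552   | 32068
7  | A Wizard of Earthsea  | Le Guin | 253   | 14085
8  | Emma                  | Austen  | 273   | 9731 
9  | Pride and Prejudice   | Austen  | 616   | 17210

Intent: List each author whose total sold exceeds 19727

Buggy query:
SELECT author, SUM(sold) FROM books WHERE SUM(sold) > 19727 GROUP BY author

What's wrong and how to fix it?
Bug: WHERE runs before GROUP BY, so aggregates aren't available there

Fix: Move the aggregate condition to a HAVING clause

Corrected query:
SELECT author, SUM(sold) FROM books GROUP BY author HAVING SUM(sold) > 19727

Result:
author  | SUM(sold)
--------+----------
Atwood  | 57932    
Austen  | 64578    
Le Guin | 41528    
Orwell  | 29015    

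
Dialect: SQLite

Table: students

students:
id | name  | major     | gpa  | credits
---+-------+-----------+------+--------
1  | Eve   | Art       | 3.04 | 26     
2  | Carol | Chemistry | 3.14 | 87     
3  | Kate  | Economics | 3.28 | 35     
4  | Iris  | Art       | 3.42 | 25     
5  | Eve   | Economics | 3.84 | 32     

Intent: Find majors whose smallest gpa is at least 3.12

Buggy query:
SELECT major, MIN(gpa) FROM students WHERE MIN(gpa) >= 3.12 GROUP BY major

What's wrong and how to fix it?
Bug: Aggregates like MIN are computed per group after WHERE runs

Fix: Replace WHERE with HAVING after the GROUP BY

Corrected query:
SELECT major, MIN(gpa) FROM students GROUP BY major HAVING MIN(gpa) >= 3.12

Result:
major     | MIN(gpa)
----------+---------
Chemistry | 3.14    
Economics | 3.28    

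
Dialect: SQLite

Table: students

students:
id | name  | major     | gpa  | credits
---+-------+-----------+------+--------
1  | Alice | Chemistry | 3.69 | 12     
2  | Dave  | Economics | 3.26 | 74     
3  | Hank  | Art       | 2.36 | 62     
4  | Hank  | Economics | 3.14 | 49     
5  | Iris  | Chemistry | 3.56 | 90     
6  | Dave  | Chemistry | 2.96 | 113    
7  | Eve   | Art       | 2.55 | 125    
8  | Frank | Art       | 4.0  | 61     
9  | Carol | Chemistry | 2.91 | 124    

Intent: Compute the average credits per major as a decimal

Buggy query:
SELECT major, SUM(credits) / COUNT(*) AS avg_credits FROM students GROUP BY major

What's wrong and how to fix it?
Bug: SUM(credits) and COUNT(*) are both integers; the division truncates the fractional part

Fix: Multiply by 1.0 (or CAST to REAL) to force floating-point division

Corrected query:
SELECT major, SUM(credits) * 1.0 / COUNT(*) AS avg_credits FROM students GROUP BY major

Result:
major     | avg_credits
----------+------------
Art       | 82.666667  
Chemistry | 84.75      
Economics | 61.5       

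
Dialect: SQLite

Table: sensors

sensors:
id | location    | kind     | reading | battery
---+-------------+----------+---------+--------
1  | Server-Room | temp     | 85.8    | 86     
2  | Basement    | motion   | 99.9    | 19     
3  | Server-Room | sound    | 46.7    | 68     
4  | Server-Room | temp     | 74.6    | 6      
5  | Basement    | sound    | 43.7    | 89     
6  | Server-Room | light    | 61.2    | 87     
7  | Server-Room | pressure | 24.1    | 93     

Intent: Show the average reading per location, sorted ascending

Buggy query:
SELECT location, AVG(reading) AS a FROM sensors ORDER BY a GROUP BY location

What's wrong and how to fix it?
Bug: GROUP BY must precede ORDER BY

Fix: Reorder: SELECT … FROM … GROUP BY … ORDER BY …

Corrected query:
SELECT location, AVG(reading) AS a FROM sensors GROUP BY location ORDER BY a

Result:
location    | a    
------------+------
Server-Room | 58.48
Basement    | 71.8 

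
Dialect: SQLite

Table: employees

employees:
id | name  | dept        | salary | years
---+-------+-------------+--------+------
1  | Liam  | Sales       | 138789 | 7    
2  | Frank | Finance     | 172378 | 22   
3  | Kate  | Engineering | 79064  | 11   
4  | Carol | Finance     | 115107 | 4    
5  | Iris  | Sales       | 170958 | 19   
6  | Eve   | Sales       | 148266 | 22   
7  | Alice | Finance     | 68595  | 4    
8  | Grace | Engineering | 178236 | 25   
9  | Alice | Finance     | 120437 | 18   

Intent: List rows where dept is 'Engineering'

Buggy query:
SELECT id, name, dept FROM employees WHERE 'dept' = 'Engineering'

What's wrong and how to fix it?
Bug: 'dept' in single quotes is a string literal, not the column; the comparison is literal-vs-literal and never true

Fix: Reference the column as dept without single quotes

Corrected query:
SELECT id, name, dept FROM employees WHERE dept = 'Engineering'

Result:
id | name  | dept       
---+-------+------------
3  | Kate  | Engineering
8  | Grace | Engineering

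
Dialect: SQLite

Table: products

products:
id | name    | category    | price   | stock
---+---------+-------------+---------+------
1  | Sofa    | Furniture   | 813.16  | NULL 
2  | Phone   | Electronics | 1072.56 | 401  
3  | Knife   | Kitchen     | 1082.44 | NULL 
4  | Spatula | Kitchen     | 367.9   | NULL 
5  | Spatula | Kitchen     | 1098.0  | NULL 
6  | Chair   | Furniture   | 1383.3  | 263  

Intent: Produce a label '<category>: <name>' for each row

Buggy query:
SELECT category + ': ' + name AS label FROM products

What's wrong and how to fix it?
Bug: '+' is numeric addition; on text columns SQLite converts them to 0 instead of concatenating

Fix: Replace + with || to concatenate text

Corrected query:
SELECT category || ': ' || name AS label FROM products

Result:
label             
------------------
Furniture: Sofa   
Electronics: Phone
Kitchen: Knife    
Kitchen: Spatula  
Kitchen: Spatula  
Furniture: Chair  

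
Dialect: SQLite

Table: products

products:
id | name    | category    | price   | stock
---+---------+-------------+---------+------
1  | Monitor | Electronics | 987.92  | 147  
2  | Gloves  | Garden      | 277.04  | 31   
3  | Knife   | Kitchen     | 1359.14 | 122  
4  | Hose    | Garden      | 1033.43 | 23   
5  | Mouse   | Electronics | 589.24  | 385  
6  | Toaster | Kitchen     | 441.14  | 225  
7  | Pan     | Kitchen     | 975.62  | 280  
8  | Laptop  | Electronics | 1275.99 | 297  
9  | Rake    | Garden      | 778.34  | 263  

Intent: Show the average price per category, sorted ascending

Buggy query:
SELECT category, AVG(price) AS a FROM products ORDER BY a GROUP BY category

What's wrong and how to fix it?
Bug: GROUP BY must precede ORDER BY

Fix: Move ORDER BY to the end, after GROUP BY

Corrected query:
SELECT category, AVG(price) AS a FROM products GROUP BY category ORDER BY a

Result:
category    | a     
------------+-------
Garden      | 696.27
Kitchen     | 925.3 
Electronics | 951.05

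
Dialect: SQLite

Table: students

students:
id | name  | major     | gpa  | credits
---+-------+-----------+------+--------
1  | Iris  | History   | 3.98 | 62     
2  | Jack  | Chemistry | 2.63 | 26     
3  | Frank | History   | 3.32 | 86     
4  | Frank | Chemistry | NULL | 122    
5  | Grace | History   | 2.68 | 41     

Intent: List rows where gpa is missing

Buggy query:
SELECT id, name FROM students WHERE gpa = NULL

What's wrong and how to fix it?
Bug: Comparing to NULL with '=' never matches; NULL = NULL is unknown, not true

Fix: Use IS NULL to test for NULL

Corrected query:
SELECT id, name FROM students WHERE gpa IS NULL

Result:
id | name 
---+------
4  | Frank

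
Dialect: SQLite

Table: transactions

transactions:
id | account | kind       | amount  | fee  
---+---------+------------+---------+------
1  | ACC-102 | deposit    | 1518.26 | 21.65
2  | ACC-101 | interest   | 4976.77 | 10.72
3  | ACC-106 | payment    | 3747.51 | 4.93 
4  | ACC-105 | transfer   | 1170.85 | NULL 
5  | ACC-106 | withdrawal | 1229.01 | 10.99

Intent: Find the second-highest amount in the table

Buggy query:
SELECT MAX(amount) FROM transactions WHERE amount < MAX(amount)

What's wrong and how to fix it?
Bug: The inner MAX is an aggregate inside WHERE, which is not allowed

Fix: Put the inner MAX in a scalar subquery

Corrected query:
SELECT MAX(amount) FROM transactions WHERE amount < (SELECT MAX(amount) FROM transactions)

Result:
MAX(amount)
-----------
3747.51    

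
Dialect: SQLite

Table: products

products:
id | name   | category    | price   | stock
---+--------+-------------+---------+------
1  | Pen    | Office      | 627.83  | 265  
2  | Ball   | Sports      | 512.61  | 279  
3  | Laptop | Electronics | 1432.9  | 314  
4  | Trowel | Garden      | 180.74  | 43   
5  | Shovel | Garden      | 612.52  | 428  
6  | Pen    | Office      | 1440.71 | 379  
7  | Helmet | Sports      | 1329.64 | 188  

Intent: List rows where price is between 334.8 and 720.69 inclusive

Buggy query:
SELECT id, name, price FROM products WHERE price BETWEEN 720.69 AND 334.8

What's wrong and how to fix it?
Bug: The bounds are reversed; BETWEEN a AND b requires a <= b to match anything

Fix: Write BETWEEN 334.8 AND 720.69

Corrected query:
SELECT id, name, price FROM products WHERE price BETWEEN 334.8 AND 720.69

Result:
id | name   | price 
---+--------+-------
1  | Pen    | 627.83
2  | Ball   | 512.61
5  | Shovel | 612.52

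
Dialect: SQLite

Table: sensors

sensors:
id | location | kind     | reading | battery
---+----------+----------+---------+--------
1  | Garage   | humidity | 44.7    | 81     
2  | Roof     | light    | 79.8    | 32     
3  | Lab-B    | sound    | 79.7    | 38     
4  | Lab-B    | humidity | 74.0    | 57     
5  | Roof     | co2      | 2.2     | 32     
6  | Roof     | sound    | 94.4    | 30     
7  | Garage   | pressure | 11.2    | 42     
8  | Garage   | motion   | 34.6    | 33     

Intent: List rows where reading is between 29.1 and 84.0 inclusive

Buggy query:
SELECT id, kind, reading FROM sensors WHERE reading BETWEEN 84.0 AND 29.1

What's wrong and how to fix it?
Bug: BETWEEN expects the lower bound first; with 84.0 AND 29.1 the range is empty

Fix: Write BETWEEN 29.1 AND 84.0

Corrected query:
SELECT id, kind, reading FROM sensors WHERE reading BETWEEN 29.1 AND 84.0

Result:
id | kind     | reading
---+----------+--------
1  | humidity | 44.7   
2  | light    | 79.8   
3  | sound    | 79.7   
4  | humidity | 74     
8  | motion   | 34.6   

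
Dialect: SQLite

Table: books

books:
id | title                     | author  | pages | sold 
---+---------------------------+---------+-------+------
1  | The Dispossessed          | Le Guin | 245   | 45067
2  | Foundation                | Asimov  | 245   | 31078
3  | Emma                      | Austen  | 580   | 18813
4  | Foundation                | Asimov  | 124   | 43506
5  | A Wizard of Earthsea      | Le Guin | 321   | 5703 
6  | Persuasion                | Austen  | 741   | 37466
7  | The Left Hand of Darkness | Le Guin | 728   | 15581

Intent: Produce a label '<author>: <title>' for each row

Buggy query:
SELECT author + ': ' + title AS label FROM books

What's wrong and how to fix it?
Bug: '+' is numeric addition; on text columns SQLite converts them to 0 instead of concatenating

Fix: Use the || operator for string concatenation

Corrected query:
SELECT author || ': ' || title AS label FROM books

Result:
label                             
----------------------------------
Le Guin: The Dispossessed         
Asimov: Foundation                
Austen: Emma                      
Asimov: Foundation                
Le Guin: A Wizard of Earthsea     
Austen: Persuasion                
Le Guin: The Left Hand of Darkness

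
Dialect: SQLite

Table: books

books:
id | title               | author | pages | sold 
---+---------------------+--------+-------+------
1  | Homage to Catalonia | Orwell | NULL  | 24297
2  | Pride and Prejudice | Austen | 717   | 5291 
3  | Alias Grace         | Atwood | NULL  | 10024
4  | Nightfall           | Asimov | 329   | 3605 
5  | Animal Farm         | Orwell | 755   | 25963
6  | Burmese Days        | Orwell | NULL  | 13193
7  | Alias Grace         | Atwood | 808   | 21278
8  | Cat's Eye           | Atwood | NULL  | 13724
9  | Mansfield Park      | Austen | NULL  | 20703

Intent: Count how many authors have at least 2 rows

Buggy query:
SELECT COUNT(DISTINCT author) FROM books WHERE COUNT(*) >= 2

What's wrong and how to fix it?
Bug: WHERE filters individual rows, not groups, so a group-level COUNT is invalid there

Fix: Use a subquery that GROUPs and filters with HAVING, then count its rows

Corrected query:
SELECT COUNT(*) FROM (SELECT author FROM books GROUP BY author HAVING COUNT(*) >= 2)

Result:
COUNT(*)
--------
3       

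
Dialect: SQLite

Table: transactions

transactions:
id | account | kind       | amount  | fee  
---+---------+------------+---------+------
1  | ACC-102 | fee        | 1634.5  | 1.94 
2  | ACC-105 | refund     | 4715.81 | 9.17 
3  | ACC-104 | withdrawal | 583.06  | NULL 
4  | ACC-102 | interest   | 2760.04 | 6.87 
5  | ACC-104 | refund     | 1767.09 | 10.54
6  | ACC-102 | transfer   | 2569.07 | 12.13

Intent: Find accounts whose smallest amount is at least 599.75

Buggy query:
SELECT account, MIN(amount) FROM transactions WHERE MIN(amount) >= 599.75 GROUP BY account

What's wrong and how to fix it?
Bug: MIN() in WHERE is a misuse of aggregate

Fix: Replace WHERE with HAVING after the GROUP BY

Corrected query:
SELECT account, MIN(amount) FROM transactions GROUP BY account HAVING MIN(amount) >= 599.75

Result:
account | MIN(amount)
--------+------------
ACC-102 | 1634.5     
ACC-105 | 4715.81    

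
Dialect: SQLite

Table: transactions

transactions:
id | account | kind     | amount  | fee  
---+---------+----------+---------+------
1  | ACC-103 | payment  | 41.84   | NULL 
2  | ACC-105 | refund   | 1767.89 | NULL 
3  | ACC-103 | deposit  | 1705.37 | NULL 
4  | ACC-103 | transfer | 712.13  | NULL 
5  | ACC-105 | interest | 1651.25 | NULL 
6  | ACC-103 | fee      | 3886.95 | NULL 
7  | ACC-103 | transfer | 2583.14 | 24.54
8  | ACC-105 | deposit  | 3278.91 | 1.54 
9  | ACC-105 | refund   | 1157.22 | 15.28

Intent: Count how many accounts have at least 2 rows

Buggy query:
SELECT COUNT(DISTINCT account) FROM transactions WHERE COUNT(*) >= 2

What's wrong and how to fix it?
Bug: WHERE filters individual rows, not groups, so a group-level COUNT is invalid there

Fix: Group first with HAVING COUNT(*) >= 2, then COUNT the resulting groups

Corrected query:
SELECT COUNT(*) FROM (SELECT account FROM transactions GROUP BY account HAVING COUNT(*) >= 2)

Result:
COUNT(*)
--------
2       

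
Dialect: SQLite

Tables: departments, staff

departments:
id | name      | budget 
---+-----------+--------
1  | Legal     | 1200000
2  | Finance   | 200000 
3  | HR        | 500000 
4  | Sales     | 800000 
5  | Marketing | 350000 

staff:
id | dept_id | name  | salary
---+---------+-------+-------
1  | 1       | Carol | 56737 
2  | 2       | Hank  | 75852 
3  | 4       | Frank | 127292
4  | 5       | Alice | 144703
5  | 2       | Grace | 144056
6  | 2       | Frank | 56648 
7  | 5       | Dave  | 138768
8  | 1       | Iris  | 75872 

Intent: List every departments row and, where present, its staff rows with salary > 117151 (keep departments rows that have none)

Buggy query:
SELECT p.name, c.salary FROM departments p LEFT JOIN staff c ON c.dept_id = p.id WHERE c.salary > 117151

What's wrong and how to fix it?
Bug: A WHERE condition on the right-hand table after LEFT JOIN drops unmatched parents

Fix: Move the right-table condition into the ON clause so unmatched parents are kept

Corrected query:
SELECT p.name, c.salary FROM departments p LEFT JOIN staff c ON c.dept_id = p.id AND c.salary > 117151

Result:
name      | salary
----------+-------
Legal     | NULL  
Finance   | 144056
HR        | NULL  
Sales     | 127292
Marketing | 138768
Marketing | 144703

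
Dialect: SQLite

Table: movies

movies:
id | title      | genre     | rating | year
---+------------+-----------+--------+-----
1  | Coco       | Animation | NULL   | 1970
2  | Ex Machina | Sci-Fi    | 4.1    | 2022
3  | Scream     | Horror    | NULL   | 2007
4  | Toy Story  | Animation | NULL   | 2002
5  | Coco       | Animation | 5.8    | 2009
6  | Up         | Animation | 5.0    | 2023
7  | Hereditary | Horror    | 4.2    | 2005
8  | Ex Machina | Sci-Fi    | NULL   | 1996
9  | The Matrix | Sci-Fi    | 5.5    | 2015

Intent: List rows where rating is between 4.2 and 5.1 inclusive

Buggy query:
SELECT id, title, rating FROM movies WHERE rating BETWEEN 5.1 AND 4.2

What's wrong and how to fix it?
Bug: BETWEEN expects the lower bound first; with 5.1 AND 4.2 the range is empty

Fix: Write BETWEEN 4.2 AND 5.1

Corrected query:
SELECT id, title, rating FROM movies WHERE rating BETWEEN 4.2 AND 5.1

Result:
id | title      | rating
---+------------+-------
6  | Up         | 5     
7  | Hereditary | 4.2   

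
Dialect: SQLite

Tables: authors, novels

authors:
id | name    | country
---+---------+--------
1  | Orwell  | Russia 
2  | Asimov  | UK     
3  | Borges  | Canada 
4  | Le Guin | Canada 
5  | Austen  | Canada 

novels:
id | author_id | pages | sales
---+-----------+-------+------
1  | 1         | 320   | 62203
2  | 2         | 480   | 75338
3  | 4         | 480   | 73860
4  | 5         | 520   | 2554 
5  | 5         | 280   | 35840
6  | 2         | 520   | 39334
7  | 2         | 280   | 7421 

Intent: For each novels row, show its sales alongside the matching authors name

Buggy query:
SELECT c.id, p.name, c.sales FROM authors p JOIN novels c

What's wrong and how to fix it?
Bug: Missing join condition: each novels row is matched to all authors rows instead of just its own

Fix: Specify the join condition linking the foreign key to the parent id

Corrected query:
SELECT c.id, p.name, c.sales FROM authors p JOIN novels c ON c.author_id = p.id

Result:
id | name    | sales
---+---------+------
1  | Orwell  | 62203
2  | Asimov  | 75338
3  | Le Guin | 73860
4  | Austen  | 2554 
5  | Austen  | 35840
6  | Asimov  | 39334
7  | Asimov  | 7421 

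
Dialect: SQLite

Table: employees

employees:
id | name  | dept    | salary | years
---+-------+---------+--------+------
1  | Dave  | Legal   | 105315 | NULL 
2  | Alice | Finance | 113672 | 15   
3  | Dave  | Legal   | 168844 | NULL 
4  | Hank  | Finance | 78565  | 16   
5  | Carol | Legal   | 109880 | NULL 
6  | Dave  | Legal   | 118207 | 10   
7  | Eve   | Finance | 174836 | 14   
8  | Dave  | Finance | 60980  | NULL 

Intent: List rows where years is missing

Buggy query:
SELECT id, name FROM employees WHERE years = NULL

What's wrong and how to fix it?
Bug: Comparing to NULL with '=' never matches; NULL = NULL is unknown, not true

Fix: Use IS NULL to test for NULL

Corrected query:
SELECT id, name FROM employees WHERE years IS NULL

Result:
id | name 
---+------
1  | Dave 
3  | Dave 
5  | Carol
8  | Dave 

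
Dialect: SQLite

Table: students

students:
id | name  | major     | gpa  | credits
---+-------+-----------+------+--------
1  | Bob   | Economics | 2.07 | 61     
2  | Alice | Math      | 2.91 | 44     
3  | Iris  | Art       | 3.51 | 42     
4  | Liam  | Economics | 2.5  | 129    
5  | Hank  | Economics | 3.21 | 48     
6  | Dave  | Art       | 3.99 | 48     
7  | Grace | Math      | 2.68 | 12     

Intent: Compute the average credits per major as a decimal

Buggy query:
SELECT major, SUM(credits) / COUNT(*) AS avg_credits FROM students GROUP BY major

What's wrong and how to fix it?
Bug: Both operands are integers, so '/' performs integer division and truncates

Fix: Cast one side to REAL so the division keeps the fractional part

Corrected query:
SELECT major, SUM(credits) * 1.0 / COUNT(*) AS avg_credits FROM students GROUP BY major

Result:
major     | avg_credits
----------+------------
Art       | 45         
Economics | 79.333333  
Math      | 28         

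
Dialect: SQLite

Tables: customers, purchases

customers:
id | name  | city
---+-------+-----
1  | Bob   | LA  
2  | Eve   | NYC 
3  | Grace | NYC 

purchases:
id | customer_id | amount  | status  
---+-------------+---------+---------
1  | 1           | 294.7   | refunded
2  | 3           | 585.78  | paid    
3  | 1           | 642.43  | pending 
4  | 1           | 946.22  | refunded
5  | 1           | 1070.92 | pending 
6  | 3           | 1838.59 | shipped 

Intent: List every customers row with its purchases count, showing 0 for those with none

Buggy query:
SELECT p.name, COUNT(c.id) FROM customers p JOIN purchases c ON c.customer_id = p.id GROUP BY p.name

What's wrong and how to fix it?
Bug: INNER JOIN drops customers rows that have no matching purchases rows

Fix: Switch to LEFT JOIN to retain unmatched parent rows

Corrected query:
SELECT p.name, COUNT(c.id) FROM customers p LEFT JOIN purchases c ON c.customer_id = p.id GROUP BY p.name

Result:
name  | COUNT(c.id)
------+------------
Bob   | 4          
Eve   | 0          
Grace | 2          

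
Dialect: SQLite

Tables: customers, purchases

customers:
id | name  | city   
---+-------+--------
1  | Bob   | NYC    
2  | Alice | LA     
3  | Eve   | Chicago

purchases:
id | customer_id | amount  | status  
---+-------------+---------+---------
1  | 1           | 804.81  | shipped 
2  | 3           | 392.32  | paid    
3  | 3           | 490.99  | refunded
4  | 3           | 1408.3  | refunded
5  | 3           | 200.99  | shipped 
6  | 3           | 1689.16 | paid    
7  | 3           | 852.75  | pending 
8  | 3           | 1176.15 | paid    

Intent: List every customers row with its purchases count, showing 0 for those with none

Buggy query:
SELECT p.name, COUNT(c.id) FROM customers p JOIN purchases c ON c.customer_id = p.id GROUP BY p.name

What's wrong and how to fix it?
Bug: INNER JOIN drops customers rows that have no matching purchases rows

Fix: Use LEFT JOIN so parents without children still appear (COUNT(c.id) gives 0)

Corrected query:
SELECT p.name, COUNT(c.id) FROM customers p LEFT JOIN purchases c ON c.customer_id = p.id GROUP BY p.name

Result:
name  | COUNT(c.id)
------+------------
Alice | 0          
Bob   | 1          
Eve   | 7          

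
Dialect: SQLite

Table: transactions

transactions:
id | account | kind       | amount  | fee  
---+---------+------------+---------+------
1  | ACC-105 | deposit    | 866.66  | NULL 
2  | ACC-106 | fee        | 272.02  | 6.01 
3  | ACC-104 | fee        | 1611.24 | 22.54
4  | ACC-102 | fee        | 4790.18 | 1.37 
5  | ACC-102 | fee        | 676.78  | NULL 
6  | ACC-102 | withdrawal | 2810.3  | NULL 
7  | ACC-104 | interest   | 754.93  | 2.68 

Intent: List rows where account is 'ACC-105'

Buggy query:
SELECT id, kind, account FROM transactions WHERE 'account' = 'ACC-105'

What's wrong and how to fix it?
Bug: Single quotes denote string literals in SQL; the column name is being compared as a constant string

Fix: Reference the column as account without single quotes

Corrected query:
SELECT id, kind, account FROM transactions WHERE account = 'ACC-105'

Result:
id | kind    | account
---+---------+--------
1  | deposit | ACC-105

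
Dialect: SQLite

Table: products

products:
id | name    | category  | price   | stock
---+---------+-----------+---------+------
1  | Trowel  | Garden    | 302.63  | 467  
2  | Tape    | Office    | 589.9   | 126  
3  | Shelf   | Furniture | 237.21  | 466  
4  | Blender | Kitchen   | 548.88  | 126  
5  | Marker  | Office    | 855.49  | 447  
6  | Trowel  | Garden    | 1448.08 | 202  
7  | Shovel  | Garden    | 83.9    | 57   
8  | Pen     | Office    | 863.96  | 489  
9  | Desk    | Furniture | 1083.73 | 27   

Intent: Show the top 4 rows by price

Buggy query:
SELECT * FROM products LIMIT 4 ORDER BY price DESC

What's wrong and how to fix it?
Bug: ORDER BY cannot follow LIMIT; LIMIT is the final clause

Fix: Sort with ORDER BY, then apply LIMIT

Corrected query:
SELECT * FROM products ORDER BY price DESC LIMIT 4

Result:
id | name   | category  | price   | stock
---+--------+-----------+---------+------
6  | Trowel | Garden    | 1448.08 | 202  
9  | Desk   | Furniture | 1083.73 | 27   
8  | Pen    | Office    | 863.96  | 489  
5  | Marker | Office    | 855.49  | 447  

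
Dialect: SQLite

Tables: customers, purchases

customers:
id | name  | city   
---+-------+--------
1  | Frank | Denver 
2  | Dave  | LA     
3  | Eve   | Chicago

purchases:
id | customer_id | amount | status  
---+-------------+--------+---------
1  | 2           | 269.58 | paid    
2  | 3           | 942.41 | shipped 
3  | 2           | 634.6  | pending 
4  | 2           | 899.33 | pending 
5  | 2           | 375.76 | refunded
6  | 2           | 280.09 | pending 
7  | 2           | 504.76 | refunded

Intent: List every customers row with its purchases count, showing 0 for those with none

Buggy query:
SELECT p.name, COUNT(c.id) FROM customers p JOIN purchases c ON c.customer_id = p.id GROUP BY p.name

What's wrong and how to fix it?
Bug: An inner join excludes parents with zero children

Fix: Use LEFT JOIN so parents without children still appear (COUNT(c.id) gives 0)

Corrected query:
SELECT p.name, COUNT(c.id) FROM customers p LEFT JOIN purchases c ON c.customer_id = p.id GROUP BY p.name

Result:
name  | COUNT(c.id)
------+------------
Dave  | 6          
Eve   | 1          
Frank | 0          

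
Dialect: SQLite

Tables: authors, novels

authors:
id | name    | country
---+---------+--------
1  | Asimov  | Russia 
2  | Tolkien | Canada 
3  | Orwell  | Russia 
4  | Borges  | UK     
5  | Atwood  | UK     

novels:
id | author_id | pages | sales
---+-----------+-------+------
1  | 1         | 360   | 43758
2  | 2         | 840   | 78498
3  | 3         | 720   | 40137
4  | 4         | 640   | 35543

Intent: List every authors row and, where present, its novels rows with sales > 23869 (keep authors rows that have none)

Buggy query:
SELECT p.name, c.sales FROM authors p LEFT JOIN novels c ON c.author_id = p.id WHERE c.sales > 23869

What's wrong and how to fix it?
Bug: Filtering c.sales in WHERE discards the NULL rows produced by LEFT JOIN, turning it into an inner join

Fix: Move the right-table condition into the ON clause so unmatched parents are kept

Corrected query:
SELECT p.name, c.sales FROM authors p LEFT JOIN novels c ON c.author_id = p.id AND c.sales > 23869

Result:
name    | sales
--------+------
Asimov  | 43758
Tolkien | 78498
Orwell  | 40137
Borges  | 35543
Atwood  | NULL 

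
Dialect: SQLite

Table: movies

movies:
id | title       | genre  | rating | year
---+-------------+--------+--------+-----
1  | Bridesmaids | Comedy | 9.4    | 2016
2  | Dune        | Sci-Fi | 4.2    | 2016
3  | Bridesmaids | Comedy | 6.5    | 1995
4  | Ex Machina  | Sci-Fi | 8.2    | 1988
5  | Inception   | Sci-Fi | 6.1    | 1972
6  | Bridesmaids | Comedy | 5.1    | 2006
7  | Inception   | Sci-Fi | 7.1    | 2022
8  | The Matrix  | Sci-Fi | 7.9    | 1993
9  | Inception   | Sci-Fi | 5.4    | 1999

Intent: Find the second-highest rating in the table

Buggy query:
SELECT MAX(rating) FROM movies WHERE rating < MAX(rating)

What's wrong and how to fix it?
Bug: MAX(rating) on the right of the comparison is an aggregate-in-WHERE error

Fix: Put the inner MAX in a scalar subquery

Corrected query:
SELECT MAX(rating) FROM movies WHERE rating < (SELECT MAX(rating) FROM movies)

Result:
MAX(rating)
-----------
8.2        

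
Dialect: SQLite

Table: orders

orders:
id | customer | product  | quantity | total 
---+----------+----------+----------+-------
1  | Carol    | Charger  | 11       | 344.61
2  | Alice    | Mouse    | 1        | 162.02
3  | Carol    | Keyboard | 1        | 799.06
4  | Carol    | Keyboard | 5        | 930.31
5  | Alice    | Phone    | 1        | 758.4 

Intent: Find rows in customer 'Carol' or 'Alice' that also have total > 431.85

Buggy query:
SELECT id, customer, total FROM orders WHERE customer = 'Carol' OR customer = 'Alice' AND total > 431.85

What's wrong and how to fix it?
Bug: AND binds tighter than OR, so this parses as customer = 'Carol' OR (customer = 'Alice' AND total > 431.85)

Fix: Group the OR with parentheses (or use IN), then AND the threshold

Corrected query:
SELECT id, customer, total FROM orders WHERE (customer = 'Carol' OR customer = 'Alice') AND total > 431.85

Result:
id | customer | total 
---+----------+-------
3  | Carol    | 799.06
4  | Carol    | 930.31
5  | Alice    | 758.4 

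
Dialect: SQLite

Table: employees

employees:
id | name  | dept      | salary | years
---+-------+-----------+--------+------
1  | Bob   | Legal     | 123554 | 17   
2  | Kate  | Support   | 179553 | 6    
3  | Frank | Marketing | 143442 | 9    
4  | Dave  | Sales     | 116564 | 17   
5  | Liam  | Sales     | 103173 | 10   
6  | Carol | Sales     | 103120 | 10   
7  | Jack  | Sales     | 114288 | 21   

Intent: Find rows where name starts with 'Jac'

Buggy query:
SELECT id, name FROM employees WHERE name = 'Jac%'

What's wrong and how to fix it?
Bug: Wildcards only work with LIKE; '=' treats '%' as a literal character

Fix: Replace '=' with LIKE so 'Jac%' is treated as a pattern

Corrected query:
SELECT id, name FROM employees WHERE name LIKE 'Jac%'

Result:
id | name
---+-----
7  | Jack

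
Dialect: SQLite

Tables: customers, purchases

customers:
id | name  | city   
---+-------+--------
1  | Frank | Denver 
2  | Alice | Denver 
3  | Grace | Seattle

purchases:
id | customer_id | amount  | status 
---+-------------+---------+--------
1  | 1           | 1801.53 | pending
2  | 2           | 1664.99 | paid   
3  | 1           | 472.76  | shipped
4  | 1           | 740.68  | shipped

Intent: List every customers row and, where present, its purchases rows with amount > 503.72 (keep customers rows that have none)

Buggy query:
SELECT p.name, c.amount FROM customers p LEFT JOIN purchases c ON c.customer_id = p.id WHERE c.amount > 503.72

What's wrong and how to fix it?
Bug: A WHERE condition on the right-hand table after LEFT JOIN drops unmatched parents

Fix: Move the right-table condition into the ON clause so unmatched parents are kept

Corrected query:
SELECT p.name, c.amount FROM customers p LEFT JOIN purchases c ON c.customer_id = p.id AND c.amount > 503.72

Result:
name  | amount 
------+--------
Frank | 740.68 
Frank | 1801.53
Alice | 1664.99
Grace | NULL   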